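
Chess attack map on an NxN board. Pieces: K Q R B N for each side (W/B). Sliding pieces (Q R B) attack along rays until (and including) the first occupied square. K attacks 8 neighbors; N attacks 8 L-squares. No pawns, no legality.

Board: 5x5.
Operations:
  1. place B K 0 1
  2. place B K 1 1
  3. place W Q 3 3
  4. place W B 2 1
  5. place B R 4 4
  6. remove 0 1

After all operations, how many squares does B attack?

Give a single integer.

Answer: 16

Derivation:
Op 1: place BK@(0,1)
Op 2: place BK@(1,1)
Op 3: place WQ@(3,3)
Op 4: place WB@(2,1)
Op 5: place BR@(4,4)
Op 6: remove (0,1)
Per-piece attacks for B:
  BK@(1,1): attacks (1,2) (1,0) (2,1) (0,1) (2,2) (2,0) (0,2) (0,0)
  BR@(4,4): attacks (4,3) (4,2) (4,1) (4,0) (3,4) (2,4) (1,4) (0,4)
Union (16 distinct): (0,0) (0,1) (0,2) (0,4) (1,0) (1,2) (1,4) (2,0) (2,1) (2,2) (2,4) (3,4) (4,0) (4,1) (4,2) (4,3)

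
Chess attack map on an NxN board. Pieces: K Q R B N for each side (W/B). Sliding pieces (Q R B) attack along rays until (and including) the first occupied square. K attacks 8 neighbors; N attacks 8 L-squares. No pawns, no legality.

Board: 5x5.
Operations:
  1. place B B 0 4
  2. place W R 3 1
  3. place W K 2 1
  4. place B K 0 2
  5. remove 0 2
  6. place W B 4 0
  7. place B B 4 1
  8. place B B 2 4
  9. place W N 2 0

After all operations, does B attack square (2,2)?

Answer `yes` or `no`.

Op 1: place BB@(0,4)
Op 2: place WR@(3,1)
Op 3: place WK@(2,1)
Op 4: place BK@(0,2)
Op 5: remove (0,2)
Op 6: place WB@(4,0)
Op 7: place BB@(4,1)
Op 8: place BB@(2,4)
Op 9: place WN@(2,0)
Per-piece attacks for B:
  BB@(0,4): attacks (1,3) (2,2) (3,1) [ray(1,-1) blocked at (3,1)]
  BB@(2,4): attacks (3,3) (4,2) (1,3) (0,2)
  BB@(4,1): attacks (3,2) (2,3) (1,4) (3,0)
B attacks (2,2): yes

Answer: yes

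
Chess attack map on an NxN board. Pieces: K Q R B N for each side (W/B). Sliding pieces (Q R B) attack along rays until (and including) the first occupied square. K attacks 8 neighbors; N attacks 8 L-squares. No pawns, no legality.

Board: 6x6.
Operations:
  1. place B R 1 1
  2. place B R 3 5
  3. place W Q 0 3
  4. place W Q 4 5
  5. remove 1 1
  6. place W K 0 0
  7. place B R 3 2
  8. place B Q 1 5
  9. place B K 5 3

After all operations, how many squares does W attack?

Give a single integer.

Answer: 25

Derivation:
Op 1: place BR@(1,1)
Op 2: place BR@(3,5)
Op 3: place WQ@(0,3)
Op 4: place WQ@(4,5)
Op 5: remove (1,1)
Op 6: place WK@(0,0)
Op 7: place BR@(3,2)
Op 8: place BQ@(1,5)
Op 9: place BK@(5,3)
Per-piece attacks for W:
  WK@(0,0): attacks (0,1) (1,0) (1,1)
  WQ@(0,3): attacks (0,4) (0,5) (0,2) (0,1) (0,0) (1,3) (2,3) (3,3) (4,3) (5,3) (1,4) (2,5) (1,2) (2,1) (3,0) [ray(0,-1) blocked at (0,0); ray(1,0) blocked at (5,3)]
  WQ@(4,5): attacks (4,4) (4,3) (4,2) (4,1) (4,0) (5,5) (3,5) (5,4) (3,4) (2,3) (1,2) (0,1) [ray(-1,0) blocked at (3,5)]
Union (25 distinct): (0,0) (0,1) (0,2) (0,4) (0,5) (1,0) (1,1) (1,2) (1,3) (1,4) (2,1) (2,3) (2,5) (3,0) (3,3) (3,4) (3,5) (4,0) (4,1) (4,2) (4,3) (4,4) (5,3) (5,4) (5,5)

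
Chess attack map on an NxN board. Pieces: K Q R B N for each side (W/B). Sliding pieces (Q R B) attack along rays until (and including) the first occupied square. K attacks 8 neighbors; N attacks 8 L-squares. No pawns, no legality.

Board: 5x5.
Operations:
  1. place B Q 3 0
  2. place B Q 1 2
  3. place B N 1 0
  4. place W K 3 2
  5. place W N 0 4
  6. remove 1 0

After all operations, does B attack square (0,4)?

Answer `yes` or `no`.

Answer: no

Derivation:
Op 1: place BQ@(3,0)
Op 2: place BQ@(1,2)
Op 3: place BN@(1,0)
Op 4: place WK@(3,2)
Op 5: place WN@(0,4)
Op 6: remove (1,0)
Per-piece attacks for B:
  BQ@(1,2): attacks (1,3) (1,4) (1,1) (1,0) (2,2) (3,2) (0,2) (2,3) (3,4) (2,1) (3,0) (0,3) (0,1) [ray(1,0) blocked at (3,2); ray(1,-1) blocked at (3,0)]
  BQ@(3,0): attacks (3,1) (3,2) (4,0) (2,0) (1,0) (0,0) (4,1) (2,1) (1,2) [ray(0,1) blocked at (3,2); ray(-1,1) blocked at (1,2)]
B attacks (0,4): no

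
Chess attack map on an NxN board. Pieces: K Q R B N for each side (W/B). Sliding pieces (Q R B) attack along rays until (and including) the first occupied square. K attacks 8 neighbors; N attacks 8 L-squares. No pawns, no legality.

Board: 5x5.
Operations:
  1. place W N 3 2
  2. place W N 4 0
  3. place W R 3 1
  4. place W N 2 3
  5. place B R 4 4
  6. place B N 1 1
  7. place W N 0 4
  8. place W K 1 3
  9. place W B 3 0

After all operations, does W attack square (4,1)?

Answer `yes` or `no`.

Op 1: place WN@(3,2)
Op 2: place WN@(4,0)
Op 3: place WR@(3,1)
Op 4: place WN@(2,3)
Op 5: place BR@(4,4)
Op 6: place BN@(1,1)
Op 7: place WN@(0,4)
Op 8: place WK@(1,3)
Op 9: place WB@(3,0)
Per-piece attacks for W:
  WN@(0,4): attacks (1,2) (2,3)
  WK@(1,3): attacks (1,4) (1,2) (2,3) (0,3) (2,4) (2,2) (0,4) (0,2)
  WN@(2,3): attacks (4,4) (0,4) (3,1) (4,2) (1,1) (0,2)
  WB@(3,0): attacks (4,1) (2,1) (1,2) (0,3)
  WR@(3,1): attacks (3,2) (3,0) (4,1) (2,1) (1,1) [ray(0,1) blocked at (3,2); ray(0,-1) blocked at (3,0); ray(-1,0) blocked at (1,1)]
  WN@(3,2): attacks (4,4) (2,4) (1,3) (4,0) (2,0) (1,1)
  WN@(4,0): attacks (3,2) (2,1)
W attacks (4,1): yes

Answer: yes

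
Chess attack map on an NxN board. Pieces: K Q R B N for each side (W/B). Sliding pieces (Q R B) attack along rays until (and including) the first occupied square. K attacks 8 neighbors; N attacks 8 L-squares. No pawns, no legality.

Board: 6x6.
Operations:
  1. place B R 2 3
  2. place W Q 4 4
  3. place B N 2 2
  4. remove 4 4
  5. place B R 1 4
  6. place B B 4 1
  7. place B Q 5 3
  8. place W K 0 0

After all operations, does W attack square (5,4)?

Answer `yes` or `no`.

Op 1: place BR@(2,3)
Op 2: place WQ@(4,4)
Op 3: place BN@(2,2)
Op 4: remove (4,4)
Op 5: place BR@(1,4)
Op 6: place BB@(4,1)
Op 7: place BQ@(5,3)
Op 8: place WK@(0,0)
Per-piece attacks for W:
  WK@(0,0): attacks (0,1) (1,0) (1,1)
W attacks (5,4): no

Answer: no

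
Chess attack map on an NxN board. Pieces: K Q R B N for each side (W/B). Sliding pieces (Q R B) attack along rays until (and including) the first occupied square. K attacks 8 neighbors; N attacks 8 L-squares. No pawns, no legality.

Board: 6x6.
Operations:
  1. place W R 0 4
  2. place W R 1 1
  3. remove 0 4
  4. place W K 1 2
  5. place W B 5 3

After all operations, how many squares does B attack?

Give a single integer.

Op 1: place WR@(0,4)
Op 2: place WR@(1,1)
Op 3: remove (0,4)
Op 4: place WK@(1,2)
Op 5: place WB@(5,3)
Per-piece attacks for B:
Union (0 distinct): (none)

Answer: 0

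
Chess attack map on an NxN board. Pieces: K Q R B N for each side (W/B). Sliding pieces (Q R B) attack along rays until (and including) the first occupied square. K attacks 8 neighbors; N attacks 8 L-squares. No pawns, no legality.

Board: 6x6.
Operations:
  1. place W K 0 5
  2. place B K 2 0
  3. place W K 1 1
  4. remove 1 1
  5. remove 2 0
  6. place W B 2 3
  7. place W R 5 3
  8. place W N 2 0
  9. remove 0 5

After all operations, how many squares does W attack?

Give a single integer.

Answer: 16

Derivation:
Op 1: place WK@(0,5)
Op 2: place BK@(2,0)
Op 3: place WK@(1,1)
Op 4: remove (1,1)
Op 5: remove (2,0)
Op 6: place WB@(2,3)
Op 7: place WR@(5,3)
Op 8: place WN@(2,0)
Op 9: remove (0,5)
Per-piece attacks for W:
  WN@(2,0): attacks (3,2) (4,1) (1,2) (0,1)
  WB@(2,3): attacks (3,4) (4,5) (3,2) (4,1) (5,0) (1,4) (0,5) (1,2) (0,1)
  WR@(5,3): attacks (5,4) (5,5) (5,2) (5,1) (5,0) (4,3) (3,3) (2,3) [ray(-1,0) blocked at (2,3)]
Union (16 distinct): (0,1) (0,5) (1,2) (1,4) (2,3) (3,2) (3,3) (3,4) (4,1) (4,3) (4,5) (5,0) (5,1) (5,2) (5,4) (5,5)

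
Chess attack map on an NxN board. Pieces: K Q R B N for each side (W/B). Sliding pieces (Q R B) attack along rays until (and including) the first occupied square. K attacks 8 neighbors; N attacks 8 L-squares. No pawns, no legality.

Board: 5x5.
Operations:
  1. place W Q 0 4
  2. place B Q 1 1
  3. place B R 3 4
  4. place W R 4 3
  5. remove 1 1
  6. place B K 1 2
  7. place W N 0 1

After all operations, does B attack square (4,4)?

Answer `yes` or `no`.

Answer: yes

Derivation:
Op 1: place WQ@(0,4)
Op 2: place BQ@(1,1)
Op 3: place BR@(3,4)
Op 4: place WR@(4,3)
Op 5: remove (1,1)
Op 6: place BK@(1,2)
Op 7: place WN@(0,1)
Per-piece attacks for B:
  BK@(1,2): attacks (1,3) (1,1) (2,2) (0,2) (2,3) (2,1) (0,3) (0,1)
  BR@(3,4): attacks (3,3) (3,2) (3,1) (3,0) (4,4) (2,4) (1,4) (0,4) [ray(-1,0) blocked at (0,4)]
B attacks (4,4): yes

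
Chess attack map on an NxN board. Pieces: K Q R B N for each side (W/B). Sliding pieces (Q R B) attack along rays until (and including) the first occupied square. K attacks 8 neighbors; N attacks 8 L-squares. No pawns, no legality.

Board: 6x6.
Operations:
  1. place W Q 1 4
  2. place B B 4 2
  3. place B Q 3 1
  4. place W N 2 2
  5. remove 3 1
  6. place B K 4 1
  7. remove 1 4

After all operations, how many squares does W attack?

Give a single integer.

Op 1: place WQ@(1,4)
Op 2: place BB@(4,2)
Op 3: place BQ@(3,1)
Op 4: place WN@(2,2)
Op 5: remove (3,1)
Op 6: place BK@(4,1)
Op 7: remove (1,4)
Per-piece attacks for W:
  WN@(2,2): attacks (3,4) (4,3) (1,4) (0,3) (3,0) (4,1) (1,0) (0,1)
Union (8 distinct): (0,1) (0,3) (1,0) (1,4) (3,0) (3,4) (4,1) (4,3)

Answer: 8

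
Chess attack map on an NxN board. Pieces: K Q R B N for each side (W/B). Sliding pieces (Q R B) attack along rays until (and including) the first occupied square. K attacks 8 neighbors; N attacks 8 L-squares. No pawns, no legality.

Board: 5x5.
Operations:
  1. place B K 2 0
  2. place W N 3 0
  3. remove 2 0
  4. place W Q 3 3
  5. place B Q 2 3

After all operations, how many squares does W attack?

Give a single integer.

Answer: 12

Derivation:
Op 1: place BK@(2,0)
Op 2: place WN@(3,0)
Op 3: remove (2,0)
Op 4: place WQ@(3,3)
Op 5: place BQ@(2,3)
Per-piece attacks for W:
  WN@(3,0): attacks (4,2) (2,2) (1,1)
  WQ@(3,3): attacks (3,4) (3,2) (3,1) (3,0) (4,3) (2,3) (4,4) (4,2) (2,4) (2,2) (1,1) (0,0) [ray(0,-1) blocked at (3,0); ray(-1,0) blocked at (2,3)]
Union (12 distinct): (0,0) (1,1) (2,2) (2,3) (2,4) (3,0) (3,1) (3,2) (3,4) (4,2) (4,3) (4,4)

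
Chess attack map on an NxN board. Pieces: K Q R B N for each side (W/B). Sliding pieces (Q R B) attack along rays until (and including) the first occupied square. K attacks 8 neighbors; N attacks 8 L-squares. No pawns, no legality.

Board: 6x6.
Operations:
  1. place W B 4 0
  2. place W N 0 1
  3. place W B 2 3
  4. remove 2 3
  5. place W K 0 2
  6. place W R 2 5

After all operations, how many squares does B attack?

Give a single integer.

Answer: 0

Derivation:
Op 1: place WB@(4,0)
Op 2: place WN@(0,1)
Op 3: place WB@(2,3)
Op 4: remove (2,3)
Op 5: place WK@(0,2)
Op 6: place WR@(2,5)
Per-piece attacks for B:
Union (0 distinct): (none)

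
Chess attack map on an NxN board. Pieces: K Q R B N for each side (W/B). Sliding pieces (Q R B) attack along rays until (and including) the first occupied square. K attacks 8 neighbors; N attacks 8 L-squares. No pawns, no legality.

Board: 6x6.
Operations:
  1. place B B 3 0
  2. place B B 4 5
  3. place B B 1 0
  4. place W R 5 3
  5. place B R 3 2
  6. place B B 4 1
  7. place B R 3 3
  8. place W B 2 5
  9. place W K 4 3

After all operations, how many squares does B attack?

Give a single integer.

Answer: 20

Derivation:
Op 1: place BB@(3,0)
Op 2: place BB@(4,5)
Op 3: place BB@(1,0)
Op 4: place WR@(5,3)
Op 5: place BR@(3,2)
Op 6: place BB@(4,1)
Op 7: place BR@(3,3)
Op 8: place WB@(2,5)
Op 9: place WK@(4,3)
Per-piece attacks for B:
  BB@(1,0): attacks (2,1) (3,2) (0,1) [ray(1,1) blocked at (3,2)]
  BB@(3,0): attacks (4,1) (2,1) (1,2) (0,3) [ray(1,1) blocked at (4,1)]
  BR@(3,2): attacks (3,3) (3,1) (3,0) (4,2) (5,2) (2,2) (1,2) (0,2) [ray(0,1) blocked at (3,3); ray(0,-1) blocked at (3,0)]
  BR@(3,3): attacks (3,4) (3,5) (3,2) (4,3) (2,3) (1,3) (0,3) [ray(0,-1) blocked at (3,2); ray(1,0) blocked at (4,3)]
  BB@(4,1): attacks (5,2) (5,0) (3,2) (3,0) [ray(-1,1) blocked at (3,2); ray(-1,-1) blocked at (3,0)]
  BB@(4,5): attacks (5,4) (3,4) (2,3) (1,2) (0,1)
Union (20 distinct): (0,1) (0,2) (0,3) (1,2) (1,3) (2,1) (2,2) (2,3) (3,0) (3,1) (3,2) (3,3) (3,4) (3,5) (4,1) (4,2) (4,3) (5,0) (5,2) (5,4)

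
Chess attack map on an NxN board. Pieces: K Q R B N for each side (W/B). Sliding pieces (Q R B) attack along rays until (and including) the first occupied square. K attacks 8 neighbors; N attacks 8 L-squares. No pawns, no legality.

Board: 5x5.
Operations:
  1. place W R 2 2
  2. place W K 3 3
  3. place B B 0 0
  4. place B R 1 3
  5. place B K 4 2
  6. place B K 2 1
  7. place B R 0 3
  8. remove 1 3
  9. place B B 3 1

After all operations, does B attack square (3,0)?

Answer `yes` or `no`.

Answer: yes

Derivation:
Op 1: place WR@(2,2)
Op 2: place WK@(3,3)
Op 3: place BB@(0,0)
Op 4: place BR@(1,3)
Op 5: place BK@(4,2)
Op 6: place BK@(2,1)
Op 7: place BR@(0,3)
Op 8: remove (1,3)
Op 9: place BB@(3,1)
Per-piece attacks for B:
  BB@(0,0): attacks (1,1) (2,2) [ray(1,1) blocked at (2,2)]
  BR@(0,3): attacks (0,4) (0,2) (0,1) (0,0) (1,3) (2,3) (3,3) [ray(0,-1) blocked at (0,0); ray(1,0) blocked at (3,3)]
  BK@(2,1): attacks (2,2) (2,0) (3,1) (1,1) (3,2) (3,0) (1,2) (1,0)
  BB@(3,1): attacks (4,2) (4,0) (2,2) (2,0) [ray(1,1) blocked at (4,2); ray(-1,1) blocked at (2,2)]
  BK@(4,2): attacks (4,3) (4,1) (3,2) (3,3) (3,1)
B attacks (3,0): yes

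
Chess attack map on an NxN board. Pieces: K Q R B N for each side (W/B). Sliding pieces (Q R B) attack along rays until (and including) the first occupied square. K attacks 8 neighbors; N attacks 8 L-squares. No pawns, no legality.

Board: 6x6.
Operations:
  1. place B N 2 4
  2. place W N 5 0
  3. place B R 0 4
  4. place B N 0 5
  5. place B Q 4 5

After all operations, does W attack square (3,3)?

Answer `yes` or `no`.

Answer: no

Derivation:
Op 1: place BN@(2,4)
Op 2: place WN@(5,0)
Op 3: place BR@(0,4)
Op 4: place BN@(0,5)
Op 5: place BQ@(4,5)
Per-piece attacks for W:
  WN@(5,0): attacks (4,2) (3,1)
W attacks (3,3): no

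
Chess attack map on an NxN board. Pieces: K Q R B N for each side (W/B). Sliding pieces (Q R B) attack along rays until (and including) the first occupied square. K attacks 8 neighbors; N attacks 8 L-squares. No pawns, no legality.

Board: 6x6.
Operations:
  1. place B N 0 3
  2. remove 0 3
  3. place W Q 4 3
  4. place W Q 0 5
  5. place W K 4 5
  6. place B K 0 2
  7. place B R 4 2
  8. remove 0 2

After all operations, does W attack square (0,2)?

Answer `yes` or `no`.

Op 1: place BN@(0,3)
Op 2: remove (0,3)
Op 3: place WQ@(4,3)
Op 4: place WQ@(0,5)
Op 5: place WK@(4,5)
Op 6: place BK@(0,2)
Op 7: place BR@(4,2)
Op 8: remove (0,2)
Per-piece attacks for W:
  WQ@(0,5): attacks (0,4) (0,3) (0,2) (0,1) (0,0) (1,5) (2,5) (3,5) (4,5) (1,4) (2,3) (3,2) (4,1) (5,0) [ray(1,0) blocked at (4,5)]
  WQ@(4,3): attacks (4,4) (4,5) (4,2) (5,3) (3,3) (2,3) (1,3) (0,3) (5,4) (5,2) (3,4) (2,5) (3,2) (2,1) (1,0) [ray(0,1) blocked at (4,5); ray(0,-1) blocked at (4,2)]
  WK@(4,5): attacks (4,4) (5,5) (3,5) (5,4) (3,4)
W attacks (0,2): yes

Answer: yes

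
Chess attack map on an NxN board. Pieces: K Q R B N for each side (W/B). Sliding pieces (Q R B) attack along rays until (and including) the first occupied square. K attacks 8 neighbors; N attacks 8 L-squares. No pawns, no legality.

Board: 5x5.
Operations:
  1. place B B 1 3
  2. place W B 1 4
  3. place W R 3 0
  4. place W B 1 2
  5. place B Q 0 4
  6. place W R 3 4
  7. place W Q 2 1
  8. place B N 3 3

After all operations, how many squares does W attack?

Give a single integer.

Answer: 21

Derivation:
Op 1: place BB@(1,3)
Op 2: place WB@(1,4)
Op 3: place WR@(3,0)
Op 4: place WB@(1,2)
Op 5: place BQ@(0,4)
Op 6: place WR@(3,4)
Op 7: place WQ@(2,1)
Op 8: place BN@(3,3)
Per-piece attacks for W:
  WB@(1,2): attacks (2,3) (3,4) (2,1) (0,3) (0,1) [ray(1,1) blocked at (3,4); ray(1,-1) blocked at (2,1)]
  WB@(1,4): attacks (2,3) (3,2) (4,1) (0,3)
  WQ@(2,1): attacks (2,2) (2,3) (2,4) (2,0) (3,1) (4,1) (1,1) (0,1) (3,2) (4,3) (3,0) (1,2) (1,0) [ray(1,-1) blocked at (3,0); ray(-1,1) blocked at (1,2)]
  WR@(3,0): attacks (3,1) (3,2) (3,3) (4,0) (2,0) (1,0) (0,0) [ray(0,1) blocked at (3,3)]
  WR@(3,4): attacks (3,3) (4,4) (2,4) (1,4) [ray(0,-1) blocked at (3,3); ray(-1,0) blocked at (1,4)]
Union (21 distinct): (0,0) (0,1) (0,3) (1,0) (1,1) (1,2) (1,4) (2,0) (2,1) (2,2) (2,3) (2,4) (3,0) (3,1) (3,2) (3,3) (3,4) (4,0) (4,1) (4,3) (4,4)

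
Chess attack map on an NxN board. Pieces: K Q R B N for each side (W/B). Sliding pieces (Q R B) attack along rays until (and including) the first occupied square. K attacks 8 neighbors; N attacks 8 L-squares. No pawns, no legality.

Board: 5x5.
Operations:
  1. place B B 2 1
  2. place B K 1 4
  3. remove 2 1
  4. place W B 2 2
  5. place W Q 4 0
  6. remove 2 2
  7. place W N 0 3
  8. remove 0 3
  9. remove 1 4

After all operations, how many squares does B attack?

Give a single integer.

Op 1: place BB@(2,1)
Op 2: place BK@(1,4)
Op 3: remove (2,1)
Op 4: place WB@(2,2)
Op 5: place WQ@(4,0)
Op 6: remove (2,2)
Op 7: place WN@(0,3)
Op 8: remove (0,3)
Op 9: remove (1,4)
Per-piece attacks for B:
Union (0 distinct): (none)

Answer: 0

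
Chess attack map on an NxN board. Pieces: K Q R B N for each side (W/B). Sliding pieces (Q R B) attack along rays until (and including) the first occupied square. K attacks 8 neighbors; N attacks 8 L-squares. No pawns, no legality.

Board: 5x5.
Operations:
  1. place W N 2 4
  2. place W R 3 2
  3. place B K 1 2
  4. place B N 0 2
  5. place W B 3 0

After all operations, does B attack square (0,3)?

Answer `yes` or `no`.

Answer: yes

Derivation:
Op 1: place WN@(2,4)
Op 2: place WR@(3,2)
Op 3: place BK@(1,2)
Op 4: place BN@(0,2)
Op 5: place WB@(3,0)
Per-piece attacks for B:
  BN@(0,2): attacks (1,4) (2,3) (1,0) (2,1)
  BK@(1,2): attacks (1,3) (1,1) (2,2) (0,2) (2,3) (2,1) (0,3) (0,1)
B attacks (0,3): yes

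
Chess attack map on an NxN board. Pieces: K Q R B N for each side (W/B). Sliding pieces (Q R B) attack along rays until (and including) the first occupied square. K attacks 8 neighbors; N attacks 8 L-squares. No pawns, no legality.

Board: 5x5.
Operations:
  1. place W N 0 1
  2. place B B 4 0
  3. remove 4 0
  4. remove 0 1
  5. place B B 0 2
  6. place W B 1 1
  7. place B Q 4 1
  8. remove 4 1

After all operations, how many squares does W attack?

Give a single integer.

Answer: 6

Derivation:
Op 1: place WN@(0,1)
Op 2: place BB@(4,0)
Op 3: remove (4,0)
Op 4: remove (0,1)
Op 5: place BB@(0,2)
Op 6: place WB@(1,1)
Op 7: place BQ@(4,1)
Op 8: remove (4,1)
Per-piece attacks for W:
  WB@(1,1): attacks (2,2) (3,3) (4,4) (2,0) (0,2) (0,0) [ray(-1,1) blocked at (0,2)]
Union (6 distinct): (0,0) (0,2) (2,0) (2,2) (3,3) (4,4)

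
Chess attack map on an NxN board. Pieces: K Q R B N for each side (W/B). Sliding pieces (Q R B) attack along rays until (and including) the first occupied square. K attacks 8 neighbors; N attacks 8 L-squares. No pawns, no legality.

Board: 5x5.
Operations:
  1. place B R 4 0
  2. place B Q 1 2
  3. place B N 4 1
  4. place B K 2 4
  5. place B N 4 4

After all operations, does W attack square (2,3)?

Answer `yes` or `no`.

Answer: no

Derivation:
Op 1: place BR@(4,0)
Op 2: place BQ@(1,2)
Op 3: place BN@(4,1)
Op 4: place BK@(2,4)
Op 5: place BN@(4,4)
Per-piece attacks for W:
W attacks (2,3): no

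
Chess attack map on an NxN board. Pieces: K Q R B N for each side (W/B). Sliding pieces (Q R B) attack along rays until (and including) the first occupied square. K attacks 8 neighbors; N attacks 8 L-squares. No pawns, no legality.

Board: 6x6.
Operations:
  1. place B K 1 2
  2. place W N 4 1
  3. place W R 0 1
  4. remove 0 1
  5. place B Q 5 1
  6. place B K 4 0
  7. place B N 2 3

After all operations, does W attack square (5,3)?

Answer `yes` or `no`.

Answer: yes

Derivation:
Op 1: place BK@(1,2)
Op 2: place WN@(4,1)
Op 3: place WR@(0,1)
Op 4: remove (0,1)
Op 5: place BQ@(5,1)
Op 6: place BK@(4,0)
Op 7: place BN@(2,3)
Per-piece attacks for W:
  WN@(4,1): attacks (5,3) (3,3) (2,2) (2,0)
W attacks (5,3): yes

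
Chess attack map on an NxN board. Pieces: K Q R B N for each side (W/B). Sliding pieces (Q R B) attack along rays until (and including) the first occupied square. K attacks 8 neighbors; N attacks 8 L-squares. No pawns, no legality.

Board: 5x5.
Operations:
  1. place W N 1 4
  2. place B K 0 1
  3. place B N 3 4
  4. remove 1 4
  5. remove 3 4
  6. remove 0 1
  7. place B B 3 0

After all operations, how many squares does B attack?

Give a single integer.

Op 1: place WN@(1,4)
Op 2: place BK@(0,1)
Op 3: place BN@(3,4)
Op 4: remove (1,4)
Op 5: remove (3,4)
Op 6: remove (0,1)
Op 7: place BB@(3,0)
Per-piece attacks for B:
  BB@(3,0): attacks (4,1) (2,1) (1,2) (0,3)
Union (4 distinct): (0,3) (1,2) (2,1) (4,1)

Answer: 4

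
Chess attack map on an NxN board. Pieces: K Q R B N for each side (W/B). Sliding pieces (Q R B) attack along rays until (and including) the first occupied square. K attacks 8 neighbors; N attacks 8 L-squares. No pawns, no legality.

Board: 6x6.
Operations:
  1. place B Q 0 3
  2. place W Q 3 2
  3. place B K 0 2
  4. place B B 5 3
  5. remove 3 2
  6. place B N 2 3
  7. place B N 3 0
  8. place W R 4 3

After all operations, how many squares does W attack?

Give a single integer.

Op 1: place BQ@(0,3)
Op 2: place WQ@(3,2)
Op 3: place BK@(0,2)
Op 4: place BB@(5,3)
Op 5: remove (3,2)
Op 6: place BN@(2,3)
Op 7: place BN@(3,0)
Op 8: place WR@(4,3)
Per-piece attacks for W:
  WR@(4,3): attacks (4,4) (4,5) (4,2) (4,1) (4,0) (5,3) (3,3) (2,3) [ray(1,0) blocked at (5,3); ray(-1,0) blocked at (2,3)]
Union (8 distinct): (2,3) (3,3) (4,0) (4,1) (4,2) (4,4) (4,5) (5,3)

Answer: 8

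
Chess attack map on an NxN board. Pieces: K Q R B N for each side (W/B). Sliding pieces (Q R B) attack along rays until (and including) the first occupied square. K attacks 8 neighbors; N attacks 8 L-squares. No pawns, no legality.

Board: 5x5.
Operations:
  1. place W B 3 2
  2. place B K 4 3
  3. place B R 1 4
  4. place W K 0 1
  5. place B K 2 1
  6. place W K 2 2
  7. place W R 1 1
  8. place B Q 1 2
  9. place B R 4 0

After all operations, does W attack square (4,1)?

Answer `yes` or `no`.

Answer: yes

Derivation:
Op 1: place WB@(3,2)
Op 2: place BK@(4,3)
Op 3: place BR@(1,4)
Op 4: place WK@(0,1)
Op 5: place BK@(2,1)
Op 6: place WK@(2,2)
Op 7: place WR@(1,1)
Op 8: place BQ@(1,2)
Op 9: place BR@(4,0)
Per-piece attacks for W:
  WK@(0,1): attacks (0,2) (0,0) (1,1) (1,2) (1,0)
  WR@(1,1): attacks (1,2) (1,0) (2,1) (0,1) [ray(0,1) blocked at (1,2); ray(1,0) blocked at (2,1); ray(-1,0) blocked at (0,1)]
  WK@(2,2): attacks (2,3) (2,1) (3,2) (1,2) (3,3) (3,1) (1,3) (1,1)
  WB@(3,2): attacks (4,3) (4,1) (2,3) (1,4) (2,1) [ray(1,1) blocked at (4,3); ray(-1,1) blocked at (1,4); ray(-1,-1) blocked at (2,1)]
W attacks (4,1): yes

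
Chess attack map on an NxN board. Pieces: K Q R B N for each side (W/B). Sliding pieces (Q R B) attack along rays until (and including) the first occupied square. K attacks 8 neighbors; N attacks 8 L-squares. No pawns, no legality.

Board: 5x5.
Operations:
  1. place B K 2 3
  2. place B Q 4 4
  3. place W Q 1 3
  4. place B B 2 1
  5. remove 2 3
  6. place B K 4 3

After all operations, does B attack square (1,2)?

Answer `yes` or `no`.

Op 1: place BK@(2,3)
Op 2: place BQ@(4,4)
Op 3: place WQ@(1,3)
Op 4: place BB@(2,1)
Op 5: remove (2,3)
Op 6: place BK@(4,3)
Per-piece attacks for B:
  BB@(2,1): attacks (3,2) (4,3) (3,0) (1,2) (0,3) (1,0) [ray(1,1) blocked at (4,3)]
  BK@(4,3): attacks (4,4) (4,2) (3,3) (3,4) (3,2)
  BQ@(4,4): attacks (4,3) (3,4) (2,4) (1,4) (0,4) (3,3) (2,2) (1,1) (0,0) [ray(0,-1) blocked at (4,3)]
B attacks (1,2): yes

Answer: yes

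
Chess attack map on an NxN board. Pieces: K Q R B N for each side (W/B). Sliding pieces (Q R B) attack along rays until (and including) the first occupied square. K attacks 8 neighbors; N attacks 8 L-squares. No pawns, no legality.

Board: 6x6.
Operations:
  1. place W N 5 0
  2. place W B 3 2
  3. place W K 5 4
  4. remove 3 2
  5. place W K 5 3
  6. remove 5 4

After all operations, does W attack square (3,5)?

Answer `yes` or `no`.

Op 1: place WN@(5,0)
Op 2: place WB@(3,2)
Op 3: place WK@(5,4)
Op 4: remove (3,2)
Op 5: place WK@(5,3)
Op 6: remove (5,4)
Per-piece attacks for W:
  WN@(5,0): attacks (4,2) (3,1)
  WK@(5,3): attacks (5,4) (5,2) (4,3) (4,4) (4,2)
W attacks (3,5): no

Answer: no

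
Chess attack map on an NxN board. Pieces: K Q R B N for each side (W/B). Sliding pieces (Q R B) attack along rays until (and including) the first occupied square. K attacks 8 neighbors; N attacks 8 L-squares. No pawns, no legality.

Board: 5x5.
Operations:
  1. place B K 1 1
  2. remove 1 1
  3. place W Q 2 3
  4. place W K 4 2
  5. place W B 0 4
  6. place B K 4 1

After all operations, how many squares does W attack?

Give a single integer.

Op 1: place BK@(1,1)
Op 2: remove (1,1)
Op 3: place WQ@(2,3)
Op 4: place WK@(4,2)
Op 5: place WB@(0,4)
Op 6: place BK@(4,1)
Per-piece attacks for W:
  WB@(0,4): attacks (1,3) (2,2) (3,1) (4,0)
  WQ@(2,3): attacks (2,4) (2,2) (2,1) (2,0) (3,3) (4,3) (1,3) (0,3) (3,4) (3,2) (4,1) (1,4) (1,2) (0,1) [ray(1,-1) blocked at (4,1)]
  WK@(4,2): attacks (4,3) (4,1) (3,2) (3,3) (3,1)
Union (16 distinct): (0,1) (0,3) (1,2) (1,3) (1,4) (2,0) (2,1) (2,2) (2,4) (3,1) (3,2) (3,3) (3,4) (4,0) (4,1) (4,3)

Answer: 16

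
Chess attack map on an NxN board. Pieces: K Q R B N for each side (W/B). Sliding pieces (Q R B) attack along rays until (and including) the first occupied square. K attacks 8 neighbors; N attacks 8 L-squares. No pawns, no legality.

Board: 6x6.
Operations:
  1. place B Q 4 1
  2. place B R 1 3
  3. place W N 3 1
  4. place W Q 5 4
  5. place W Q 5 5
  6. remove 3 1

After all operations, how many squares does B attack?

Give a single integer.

Op 1: place BQ@(4,1)
Op 2: place BR@(1,3)
Op 3: place WN@(3,1)
Op 4: place WQ@(5,4)
Op 5: place WQ@(5,5)
Op 6: remove (3,1)
Per-piece attacks for B:
  BR@(1,3): attacks (1,4) (1,5) (1,2) (1,1) (1,0) (2,3) (3,3) (4,3) (5,3) (0,3)
  BQ@(4,1): attacks (4,2) (4,3) (4,4) (4,5) (4,0) (5,1) (3,1) (2,1) (1,1) (0,1) (5,2) (5,0) (3,2) (2,3) (1,4) (0,5) (3,0)
Union (23 distinct): (0,1) (0,3) (0,5) (1,0) (1,1) (1,2) (1,4) (1,5) (2,1) (2,3) (3,0) (3,1) (3,2) (3,3) (4,0) (4,2) (4,3) (4,4) (4,5) (5,0) (5,1) (5,2) (5,3)

Answer: 23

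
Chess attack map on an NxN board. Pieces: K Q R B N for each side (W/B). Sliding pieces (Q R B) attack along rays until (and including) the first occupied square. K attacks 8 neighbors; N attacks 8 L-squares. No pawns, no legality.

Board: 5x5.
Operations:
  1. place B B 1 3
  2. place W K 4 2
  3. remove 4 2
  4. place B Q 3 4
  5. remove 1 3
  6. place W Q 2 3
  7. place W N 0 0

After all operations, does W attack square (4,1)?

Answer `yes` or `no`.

Answer: yes

Derivation:
Op 1: place BB@(1,3)
Op 2: place WK@(4,2)
Op 3: remove (4,2)
Op 4: place BQ@(3,4)
Op 5: remove (1,3)
Op 6: place WQ@(2,3)
Op 7: place WN@(0,0)
Per-piece attacks for W:
  WN@(0,0): attacks (1,2) (2,1)
  WQ@(2,3): attacks (2,4) (2,2) (2,1) (2,0) (3,3) (4,3) (1,3) (0,3) (3,4) (3,2) (4,1) (1,4) (1,2) (0,1) [ray(1,1) blocked at (3,4)]
W attacks (4,1): yes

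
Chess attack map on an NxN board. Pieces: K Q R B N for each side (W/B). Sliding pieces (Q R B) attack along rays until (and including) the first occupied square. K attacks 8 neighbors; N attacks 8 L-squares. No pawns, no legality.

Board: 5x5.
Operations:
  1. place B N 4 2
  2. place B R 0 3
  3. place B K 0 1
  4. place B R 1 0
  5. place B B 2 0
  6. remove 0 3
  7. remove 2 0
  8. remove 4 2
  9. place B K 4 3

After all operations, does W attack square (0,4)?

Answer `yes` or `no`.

Op 1: place BN@(4,2)
Op 2: place BR@(0,3)
Op 3: place BK@(0,1)
Op 4: place BR@(1,0)
Op 5: place BB@(2,0)
Op 6: remove (0,3)
Op 7: remove (2,0)
Op 8: remove (4,2)
Op 9: place BK@(4,3)
Per-piece attacks for W:
W attacks (0,4): no

Answer: no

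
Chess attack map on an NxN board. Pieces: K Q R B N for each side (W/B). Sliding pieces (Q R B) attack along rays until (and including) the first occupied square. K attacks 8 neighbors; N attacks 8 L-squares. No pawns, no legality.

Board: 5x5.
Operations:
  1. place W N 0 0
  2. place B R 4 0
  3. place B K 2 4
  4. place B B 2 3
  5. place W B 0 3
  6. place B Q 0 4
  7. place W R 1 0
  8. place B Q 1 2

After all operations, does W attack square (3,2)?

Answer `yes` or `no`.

Op 1: place WN@(0,0)
Op 2: place BR@(4,0)
Op 3: place BK@(2,4)
Op 4: place BB@(2,3)
Op 5: place WB@(0,3)
Op 6: place BQ@(0,4)
Op 7: place WR@(1,0)
Op 8: place BQ@(1,2)
Per-piece attacks for W:
  WN@(0,0): attacks (1,2) (2,1)
  WB@(0,3): attacks (1,4) (1,2) [ray(1,-1) blocked at (1,2)]
  WR@(1,0): attacks (1,1) (1,2) (2,0) (3,0) (4,0) (0,0) [ray(0,1) blocked at (1,2); ray(1,0) blocked at (4,0); ray(-1,0) blocked at (0,0)]
W attacks (3,2): no

Answer: no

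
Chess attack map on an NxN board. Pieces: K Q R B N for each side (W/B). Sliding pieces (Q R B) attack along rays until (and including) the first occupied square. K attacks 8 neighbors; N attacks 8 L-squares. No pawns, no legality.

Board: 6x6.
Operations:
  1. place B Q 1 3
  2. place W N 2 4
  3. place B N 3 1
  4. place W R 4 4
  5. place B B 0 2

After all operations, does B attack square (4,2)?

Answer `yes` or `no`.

Op 1: place BQ@(1,3)
Op 2: place WN@(2,4)
Op 3: place BN@(3,1)
Op 4: place WR@(4,4)
Op 5: place BB@(0,2)
Per-piece attacks for B:
  BB@(0,2): attacks (1,3) (1,1) (2,0) [ray(1,1) blocked at (1,3)]
  BQ@(1,3): attacks (1,4) (1,5) (1,2) (1,1) (1,0) (2,3) (3,3) (4,3) (5,3) (0,3) (2,4) (2,2) (3,1) (0,4) (0,2) [ray(1,1) blocked at (2,4); ray(1,-1) blocked at (3,1); ray(-1,-1) blocked at (0,2)]
  BN@(3,1): attacks (4,3) (5,2) (2,3) (1,2) (5,0) (1,0)
B attacks (4,2): no

Answer: no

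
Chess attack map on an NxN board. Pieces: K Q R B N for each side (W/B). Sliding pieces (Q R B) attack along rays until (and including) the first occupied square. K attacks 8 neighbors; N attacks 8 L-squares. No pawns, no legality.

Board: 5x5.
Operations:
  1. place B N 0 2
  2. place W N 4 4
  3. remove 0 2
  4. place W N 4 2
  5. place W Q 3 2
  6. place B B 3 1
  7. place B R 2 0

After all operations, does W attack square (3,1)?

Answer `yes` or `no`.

Op 1: place BN@(0,2)
Op 2: place WN@(4,4)
Op 3: remove (0,2)
Op 4: place WN@(4,2)
Op 5: place WQ@(3,2)
Op 6: place BB@(3,1)
Op 7: place BR@(2,0)
Per-piece attacks for W:
  WQ@(3,2): attacks (3,3) (3,4) (3,1) (4,2) (2,2) (1,2) (0,2) (4,3) (4,1) (2,3) (1,4) (2,1) (1,0) [ray(0,-1) blocked at (3,1); ray(1,0) blocked at (4,2)]
  WN@(4,2): attacks (3,4) (2,3) (3,0) (2,1)
  WN@(4,4): attacks (3,2) (2,3)
W attacks (3,1): yes

Answer: yes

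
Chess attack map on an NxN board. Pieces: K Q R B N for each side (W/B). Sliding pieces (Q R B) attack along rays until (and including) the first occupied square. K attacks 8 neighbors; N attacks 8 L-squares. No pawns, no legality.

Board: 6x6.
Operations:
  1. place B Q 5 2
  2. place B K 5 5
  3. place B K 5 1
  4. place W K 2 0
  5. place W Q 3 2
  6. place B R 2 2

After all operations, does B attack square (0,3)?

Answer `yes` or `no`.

Op 1: place BQ@(5,2)
Op 2: place BK@(5,5)
Op 3: place BK@(5,1)
Op 4: place WK@(2,0)
Op 5: place WQ@(3,2)
Op 6: place BR@(2,2)
Per-piece attacks for B:
  BR@(2,2): attacks (2,3) (2,4) (2,5) (2,1) (2,0) (3,2) (1,2) (0,2) [ray(0,-1) blocked at (2,0); ray(1,0) blocked at (3,2)]
  BK@(5,1): attacks (5,2) (5,0) (4,1) (4,2) (4,0)
  BQ@(5,2): attacks (5,3) (5,4) (5,5) (5,1) (4,2) (3,2) (4,3) (3,4) (2,5) (4,1) (3,0) [ray(0,1) blocked at (5,5); ray(0,-1) blocked at (5,1); ray(-1,0) blocked at (3,2)]
  BK@(5,5): attacks (5,4) (4,5) (4,4)
B attacks (0,3): no

Answer: no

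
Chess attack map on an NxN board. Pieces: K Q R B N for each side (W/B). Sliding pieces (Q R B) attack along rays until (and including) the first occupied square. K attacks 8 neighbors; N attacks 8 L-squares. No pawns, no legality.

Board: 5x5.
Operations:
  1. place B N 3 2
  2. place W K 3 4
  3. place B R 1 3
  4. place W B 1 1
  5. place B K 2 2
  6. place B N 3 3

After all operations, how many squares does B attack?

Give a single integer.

Answer: 15

Derivation:
Op 1: place BN@(3,2)
Op 2: place WK@(3,4)
Op 3: place BR@(1,3)
Op 4: place WB@(1,1)
Op 5: place BK@(2,2)
Op 6: place BN@(3,3)
Per-piece attacks for B:
  BR@(1,3): attacks (1,4) (1,2) (1,1) (2,3) (3,3) (0,3) [ray(0,-1) blocked at (1,1); ray(1,0) blocked at (3,3)]
  BK@(2,2): attacks (2,3) (2,1) (3,2) (1,2) (3,3) (3,1) (1,3) (1,1)
  BN@(3,2): attacks (4,4) (2,4) (1,3) (4,0) (2,0) (1,1)
  BN@(3,3): attacks (1,4) (4,1) (2,1) (1,2)
Union (15 distinct): (0,3) (1,1) (1,2) (1,3) (1,4) (2,0) (2,1) (2,3) (2,4) (3,1) (3,2) (3,3) (4,0) (4,1) (4,4)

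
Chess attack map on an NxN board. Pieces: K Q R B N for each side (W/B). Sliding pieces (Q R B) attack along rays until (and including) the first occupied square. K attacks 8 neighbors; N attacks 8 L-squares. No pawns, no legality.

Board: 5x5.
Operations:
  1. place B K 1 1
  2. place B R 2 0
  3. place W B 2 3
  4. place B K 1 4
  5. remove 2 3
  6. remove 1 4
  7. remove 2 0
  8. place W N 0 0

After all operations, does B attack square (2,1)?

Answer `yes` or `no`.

Op 1: place BK@(1,1)
Op 2: place BR@(2,0)
Op 3: place WB@(2,3)
Op 4: place BK@(1,4)
Op 5: remove (2,3)
Op 6: remove (1,4)
Op 7: remove (2,0)
Op 8: place WN@(0,0)
Per-piece attacks for B:
  BK@(1,1): attacks (1,2) (1,0) (2,1) (0,1) (2,2) (2,0) (0,2) (0,0)
B attacks (2,1): yes

Answer: yes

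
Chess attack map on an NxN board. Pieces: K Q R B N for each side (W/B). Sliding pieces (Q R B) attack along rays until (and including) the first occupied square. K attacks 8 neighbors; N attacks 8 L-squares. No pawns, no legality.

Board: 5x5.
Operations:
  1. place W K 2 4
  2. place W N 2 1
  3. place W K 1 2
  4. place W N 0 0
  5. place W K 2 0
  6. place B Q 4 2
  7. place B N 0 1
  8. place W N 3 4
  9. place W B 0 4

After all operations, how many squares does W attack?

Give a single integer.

Op 1: place WK@(2,4)
Op 2: place WN@(2,1)
Op 3: place WK@(1,2)
Op 4: place WN@(0,0)
Op 5: place WK@(2,0)
Op 6: place BQ@(4,2)
Op 7: place BN@(0,1)
Op 8: place WN@(3,4)
Op 9: place WB@(0,4)
Per-piece attacks for W:
  WN@(0,0): attacks (1,2) (2,1)
  WB@(0,4): attacks (1,3) (2,2) (3,1) (4,0)
  WK@(1,2): attacks (1,3) (1,1) (2,2) (0,2) (2,3) (2,1) (0,3) (0,1)
  WK@(2,0): attacks (2,1) (3,0) (1,0) (3,1) (1,1)
  WN@(2,1): attacks (3,3) (4,2) (1,3) (0,2) (4,0) (0,0)
  WK@(2,4): attacks (2,3) (3,4) (1,4) (3,3) (1,3)
  WN@(3,4): attacks (4,2) (2,2) (1,3)
Union (18 distinct): (0,0) (0,1) (0,2) (0,3) (1,0) (1,1) (1,2) (1,3) (1,4) (2,1) (2,2) (2,3) (3,0) (3,1) (3,3) (3,4) (4,0) (4,2)

Answer: 18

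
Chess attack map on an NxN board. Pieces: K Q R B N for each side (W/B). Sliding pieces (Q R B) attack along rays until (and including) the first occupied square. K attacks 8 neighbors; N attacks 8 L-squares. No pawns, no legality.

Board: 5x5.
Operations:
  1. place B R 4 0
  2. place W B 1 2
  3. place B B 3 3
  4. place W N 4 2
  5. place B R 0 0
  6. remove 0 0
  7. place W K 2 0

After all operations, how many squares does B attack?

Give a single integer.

Op 1: place BR@(4,0)
Op 2: place WB@(1,2)
Op 3: place BB@(3,3)
Op 4: place WN@(4,2)
Op 5: place BR@(0,0)
Op 6: remove (0,0)
Op 7: place WK@(2,0)
Per-piece attacks for B:
  BB@(3,3): attacks (4,4) (4,2) (2,4) (2,2) (1,1) (0,0) [ray(1,-1) blocked at (4,2)]
  BR@(4,0): attacks (4,1) (4,2) (3,0) (2,0) [ray(0,1) blocked at (4,2); ray(-1,0) blocked at (2,0)]
Union (9 distinct): (0,0) (1,1) (2,0) (2,2) (2,4) (3,0) (4,1) (4,2) (4,4)

Answer: 9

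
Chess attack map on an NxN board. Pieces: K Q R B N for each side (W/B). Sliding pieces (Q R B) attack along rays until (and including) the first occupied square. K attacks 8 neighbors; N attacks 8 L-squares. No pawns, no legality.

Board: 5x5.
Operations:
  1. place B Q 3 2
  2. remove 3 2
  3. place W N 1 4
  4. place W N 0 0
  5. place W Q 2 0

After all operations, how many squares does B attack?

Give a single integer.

Answer: 0

Derivation:
Op 1: place BQ@(3,2)
Op 2: remove (3,2)
Op 3: place WN@(1,4)
Op 4: place WN@(0,0)
Op 5: place WQ@(2,0)
Per-piece attacks for B:
Union (0 distinct): (none)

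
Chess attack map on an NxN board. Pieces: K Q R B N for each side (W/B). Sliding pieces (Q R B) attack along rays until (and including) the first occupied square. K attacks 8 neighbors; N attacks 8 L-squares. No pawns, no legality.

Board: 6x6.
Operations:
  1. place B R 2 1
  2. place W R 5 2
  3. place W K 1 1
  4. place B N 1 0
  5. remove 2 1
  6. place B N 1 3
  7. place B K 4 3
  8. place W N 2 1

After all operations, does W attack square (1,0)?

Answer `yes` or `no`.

Answer: yes

Derivation:
Op 1: place BR@(2,1)
Op 2: place WR@(5,2)
Op 3: place WK@(1,1)
Op 4: place BN@(1,0)
Op 5: remove (2,1)
Op 6: place BN@(1,3)
Op 7: place BK@(4,3)
Op 8: place WN@(2,1)
Per-piece attacks for W:
  WK@(1,1): attacks (1,2) (1,0) (2,1) (0,1) (2,2) (2,0) (0,2) (0,0)
  WN@(2,1): attacks (3,3) (4,2) (1,3) (0,2) (4,0) (0,0)
  WR@(5,2): attacks (5,3) (5,4) (5,5) (5,1) (5,0) (4,2) (3,2) (2,2) (1,2) (0,2)
W attacks (1,0): yes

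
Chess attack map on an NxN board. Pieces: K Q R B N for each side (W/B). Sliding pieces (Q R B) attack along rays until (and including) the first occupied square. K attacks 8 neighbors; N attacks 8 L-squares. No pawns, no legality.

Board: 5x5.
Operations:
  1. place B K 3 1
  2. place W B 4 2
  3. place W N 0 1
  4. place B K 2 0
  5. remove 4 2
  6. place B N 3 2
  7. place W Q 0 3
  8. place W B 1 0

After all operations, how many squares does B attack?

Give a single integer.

Answer: 14

Derivation:
Op 1: place BK@(3,1)
Op 2: place WB@(4,2)
Op 3: place WN@(0,1)
Op 4: place BK@(2,0)
Op 5: remove (4,2)
Op 6: place BN@(3,2)
Op 7: place WQ@(0,3)
Op 8: place WB@(1,0)
Per-piece attacks for B:
  BK@(2,0): attacks (2,1) (3,0) (1,0) (3,1) (1,1)
  BK@(3,1): attacks (3,2) (3,0) (4,1) (2,1) (4,2) (4,0) (2,2) (2,0)
  BN@(3,2): attacks (4,4) (2,4) (1,3) (4,0) (2,0) (1,1)
Union (14 distinct): (1,0) (1,1) (1,3) (2,0) (2,1) (2,2) (2,4) (3,0) (3,1) (3,2) (4,0) (4,1) (4,2) (4,4)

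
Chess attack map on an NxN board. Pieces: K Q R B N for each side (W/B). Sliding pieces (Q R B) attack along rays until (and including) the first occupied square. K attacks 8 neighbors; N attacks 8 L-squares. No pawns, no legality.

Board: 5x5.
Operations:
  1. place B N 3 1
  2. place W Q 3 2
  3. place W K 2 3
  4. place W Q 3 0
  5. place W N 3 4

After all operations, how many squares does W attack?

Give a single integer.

Answer: 20

Derivation:
Op 1: place BN@(3,1)
Op 2: place WQ@(3,2)
Op 3: place WK@(2,3)
Op 4: place WQ@(3,0)
Op 5: place WN@(3,4)
Per-piece attacks for W:
  WK@(2,3): attacks (2,4) (2,2) (3,3) (1,3) (3,4) (3,2) (1,4) (1,2)
  WQ@(3,0): attacks (3,1) (4,0) (2,0) (1,0) (0,0) (4,1) (2,1) (1,2) (0,3) [ray(0,1) blocked at (3,1)]
  WQ@(3,2): attacks (3,3) (3,4) (3,1) (4,2) (2,2) (1,2) (0,2) (4,3) (4,1) (2,3) (2,1) (1,0) [ray(0,1) blocked at (3,4); ray(0,-1) blocked at (3,1); ray(-1,1) blocked at (2,3)]
  WN@(3,4): attacks (4,2) (2,2) (1,3)
Union (20 distinct): (0,0) (0,2) (0,3) (1,0) (1,2) (1,3) (1,4) (2,0) (2,1) (2,2) (2,3) (2,4) (3,1) (3,2) (3,3) (3,4) (4,0) (4,1) (4,2) (4,3)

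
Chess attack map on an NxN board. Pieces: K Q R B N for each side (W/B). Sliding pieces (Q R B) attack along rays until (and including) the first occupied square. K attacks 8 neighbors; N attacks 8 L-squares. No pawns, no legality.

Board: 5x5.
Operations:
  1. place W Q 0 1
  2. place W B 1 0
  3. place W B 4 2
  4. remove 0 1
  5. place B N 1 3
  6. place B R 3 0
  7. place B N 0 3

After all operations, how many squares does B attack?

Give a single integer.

Op 1: place WQ@(0,1)
Op 2: place WB@(1,0)
Op 3: place WB@(4,2)
Op 4: remove (0,1)
Op 5: place BN@(1,3)
Op 6: place BR@(3,0)
Op 7: place BN@(0,3)
Per-piece attacks for B:
  BN@(0,3): attacks (2,4) (1,1) (2,2)
  BN@(1,3): attacks (3,4) (2,1) (3,2) (0,1)
  BR@(3,0): attacks (3,1) (3,2) (3,3) (3,4) (4,0) (2,0) (1,0) [ray(-1,0) blocked at (1,0)]
Union (12 distinct): (0,1) (1,0) (1,1) (2,0) (2,1) (2,2) (2,4) (3,1) (3,2) (3,3) (3,4) (4,0)

Answer: 12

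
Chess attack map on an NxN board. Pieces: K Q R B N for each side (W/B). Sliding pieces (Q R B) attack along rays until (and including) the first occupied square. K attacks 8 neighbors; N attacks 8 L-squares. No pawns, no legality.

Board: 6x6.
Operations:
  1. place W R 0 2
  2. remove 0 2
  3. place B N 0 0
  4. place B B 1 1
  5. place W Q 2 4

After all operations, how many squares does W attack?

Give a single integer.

Answer: 17

Derivation:
Op 1: place WR@(0,2)
Op 2: remove (0,2)
Op 3: place BN@(0,0)
Op 4: place BB@(1,1)
Op 5: place WQ@(2,4)
Per-piece attacks for W:
  WQ@(2,4): attacks (2,5) (2,3) (2,2) (2,1) (2,0) (3,4) (4,4) (5,4) (1,4) (0,4) (3,5) (3,3) (4,2) (5,1) (1,5) (1,3) (0,2)
Union (17 distinct): (0,2) (0,4) (1,3) (1,4) (1,5) (2,0) (2,1) (2,2) (2,3) (2,5) (3,3) (3,4) (3,5) (4,2) (4,4) (5,1) (5,4)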